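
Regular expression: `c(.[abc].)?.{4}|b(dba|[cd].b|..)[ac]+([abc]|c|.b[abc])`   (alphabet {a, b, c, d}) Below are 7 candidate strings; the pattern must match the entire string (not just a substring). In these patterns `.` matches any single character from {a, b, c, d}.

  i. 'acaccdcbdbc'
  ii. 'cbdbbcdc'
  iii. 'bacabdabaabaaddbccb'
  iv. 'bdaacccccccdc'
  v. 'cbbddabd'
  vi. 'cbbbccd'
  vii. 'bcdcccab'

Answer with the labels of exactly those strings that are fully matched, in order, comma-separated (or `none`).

i → no match
ii → no match
iii → no match
iv → no match
v → match
vi → no match
vii → match

v, vii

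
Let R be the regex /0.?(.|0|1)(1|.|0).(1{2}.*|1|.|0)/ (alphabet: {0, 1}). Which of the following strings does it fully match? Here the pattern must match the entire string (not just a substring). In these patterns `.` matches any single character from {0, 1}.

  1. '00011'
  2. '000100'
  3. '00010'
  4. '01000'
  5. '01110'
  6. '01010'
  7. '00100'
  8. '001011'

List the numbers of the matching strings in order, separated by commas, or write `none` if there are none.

1 → match
2 → match
3 → match
4 → match
5 → match
6 → match
7 → match
8 → match

1, 2, 3, 4, 5, 6, 7, 8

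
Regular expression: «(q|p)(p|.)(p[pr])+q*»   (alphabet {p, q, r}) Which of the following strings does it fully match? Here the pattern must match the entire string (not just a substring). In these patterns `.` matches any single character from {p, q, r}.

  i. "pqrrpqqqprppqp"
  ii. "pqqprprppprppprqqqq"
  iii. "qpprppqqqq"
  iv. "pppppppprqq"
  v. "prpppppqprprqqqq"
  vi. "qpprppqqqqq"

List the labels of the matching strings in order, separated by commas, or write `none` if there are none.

iii, vi

i → no match
ii → no match
iii → match
iv → no match
v → no match
vi → match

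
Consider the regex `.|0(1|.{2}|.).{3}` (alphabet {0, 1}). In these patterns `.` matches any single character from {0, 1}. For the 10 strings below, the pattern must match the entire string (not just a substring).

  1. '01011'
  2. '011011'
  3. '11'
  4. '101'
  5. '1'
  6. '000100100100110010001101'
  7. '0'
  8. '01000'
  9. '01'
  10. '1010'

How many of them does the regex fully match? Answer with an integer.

5

1 → match
2 → match
3 → no match
4 → no match
5 → match
6 → no match
7 → match
8 → match
9 → no match
10 → no match
Total matched: 5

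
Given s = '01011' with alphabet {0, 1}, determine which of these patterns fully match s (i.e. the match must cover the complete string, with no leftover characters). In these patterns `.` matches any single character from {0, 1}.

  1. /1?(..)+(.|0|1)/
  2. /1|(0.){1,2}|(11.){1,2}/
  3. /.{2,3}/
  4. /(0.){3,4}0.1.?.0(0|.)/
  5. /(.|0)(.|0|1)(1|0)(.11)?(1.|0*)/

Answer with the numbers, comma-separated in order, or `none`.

1, 5

1 → match
2 → no match
3 → no match
4 → no match
5 → match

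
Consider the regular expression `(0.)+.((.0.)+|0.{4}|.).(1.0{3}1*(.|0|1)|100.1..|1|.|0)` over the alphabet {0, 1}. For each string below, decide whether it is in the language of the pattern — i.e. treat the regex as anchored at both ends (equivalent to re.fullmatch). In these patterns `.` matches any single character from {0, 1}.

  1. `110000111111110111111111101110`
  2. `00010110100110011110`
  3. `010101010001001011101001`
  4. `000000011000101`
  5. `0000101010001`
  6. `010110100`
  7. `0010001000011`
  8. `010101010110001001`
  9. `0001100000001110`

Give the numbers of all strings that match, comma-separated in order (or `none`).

8

1 → no match — must start with `0`
2 → no match
3 → no match
4 → no match
5 → no match
6 → no match
7 → no match
8 → match
9 → no match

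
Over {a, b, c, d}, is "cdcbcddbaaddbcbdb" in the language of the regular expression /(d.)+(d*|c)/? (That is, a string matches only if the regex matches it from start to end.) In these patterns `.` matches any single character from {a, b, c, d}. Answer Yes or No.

Every match must start with "d", but "cdcbcddbaaddbcbdb" does not.

No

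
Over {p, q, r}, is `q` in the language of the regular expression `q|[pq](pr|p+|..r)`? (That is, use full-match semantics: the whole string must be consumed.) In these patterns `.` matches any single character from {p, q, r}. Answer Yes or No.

Yes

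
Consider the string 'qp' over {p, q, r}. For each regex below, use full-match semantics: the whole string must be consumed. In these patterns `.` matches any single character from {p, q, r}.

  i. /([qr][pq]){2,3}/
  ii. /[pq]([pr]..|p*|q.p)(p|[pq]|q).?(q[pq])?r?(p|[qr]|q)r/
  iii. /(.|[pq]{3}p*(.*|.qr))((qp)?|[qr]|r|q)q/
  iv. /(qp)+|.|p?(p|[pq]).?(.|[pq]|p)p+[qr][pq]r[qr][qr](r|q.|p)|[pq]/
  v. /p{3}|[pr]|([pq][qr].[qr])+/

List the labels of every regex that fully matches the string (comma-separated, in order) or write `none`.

i → no match
ii → no match — must end with 'r'
iii → no match — must end with 'q'
iv → match
v → no match

iv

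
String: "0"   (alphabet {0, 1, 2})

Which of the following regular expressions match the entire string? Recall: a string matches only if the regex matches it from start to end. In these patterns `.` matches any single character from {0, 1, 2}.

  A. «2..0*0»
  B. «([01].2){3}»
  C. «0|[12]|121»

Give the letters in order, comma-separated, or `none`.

A → no match — must start with "2"
B → no match — must end with "2"
C → match

C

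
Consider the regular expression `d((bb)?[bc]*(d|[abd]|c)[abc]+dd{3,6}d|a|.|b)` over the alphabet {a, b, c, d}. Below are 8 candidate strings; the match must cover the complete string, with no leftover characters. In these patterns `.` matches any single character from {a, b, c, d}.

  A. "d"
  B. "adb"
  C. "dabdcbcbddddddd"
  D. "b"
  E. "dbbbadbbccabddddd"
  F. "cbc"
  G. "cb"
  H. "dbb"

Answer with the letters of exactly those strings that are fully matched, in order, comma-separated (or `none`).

A → no match
B → no match — must start with "d"
C → no match
D → no match — must start with "d"
E → no match
F → no match — must start with "d"
G → no match — must start with "d"
H → no match

none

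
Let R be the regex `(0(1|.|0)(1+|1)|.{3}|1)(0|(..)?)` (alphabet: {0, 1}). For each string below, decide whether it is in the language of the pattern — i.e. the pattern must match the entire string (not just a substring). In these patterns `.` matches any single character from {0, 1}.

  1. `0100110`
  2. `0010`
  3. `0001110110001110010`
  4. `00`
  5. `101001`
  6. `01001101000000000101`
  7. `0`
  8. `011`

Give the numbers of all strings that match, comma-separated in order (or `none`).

1 → no match
2 → match
3 → no match
4 → no match
5 → no match
6 → no match
7 → no match
8 → match

2, 8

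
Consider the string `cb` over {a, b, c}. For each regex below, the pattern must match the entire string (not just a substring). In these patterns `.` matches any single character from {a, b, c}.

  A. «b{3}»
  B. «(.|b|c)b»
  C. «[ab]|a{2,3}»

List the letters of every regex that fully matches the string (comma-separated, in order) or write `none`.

B

A → no match — must start with `b`
B → match
C → no match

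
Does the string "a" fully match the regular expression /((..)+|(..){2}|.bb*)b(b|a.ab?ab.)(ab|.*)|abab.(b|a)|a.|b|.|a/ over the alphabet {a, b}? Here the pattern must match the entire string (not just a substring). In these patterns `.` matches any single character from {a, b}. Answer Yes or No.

Yes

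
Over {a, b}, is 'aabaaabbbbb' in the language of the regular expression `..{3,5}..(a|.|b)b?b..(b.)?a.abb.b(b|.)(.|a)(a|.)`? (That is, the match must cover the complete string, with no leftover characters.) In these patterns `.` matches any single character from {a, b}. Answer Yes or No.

No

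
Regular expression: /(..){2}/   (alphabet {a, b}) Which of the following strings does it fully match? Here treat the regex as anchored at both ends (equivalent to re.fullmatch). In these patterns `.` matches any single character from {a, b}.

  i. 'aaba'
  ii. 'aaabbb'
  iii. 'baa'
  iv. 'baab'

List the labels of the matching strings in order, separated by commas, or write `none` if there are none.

i → match
ii → no match
iii → no match
iv → match

i, iv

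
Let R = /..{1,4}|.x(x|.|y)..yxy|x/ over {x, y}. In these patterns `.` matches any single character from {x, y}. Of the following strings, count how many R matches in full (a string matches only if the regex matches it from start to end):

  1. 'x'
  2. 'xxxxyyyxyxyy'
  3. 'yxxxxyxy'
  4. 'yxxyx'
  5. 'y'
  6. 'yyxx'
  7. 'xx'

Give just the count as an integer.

1 → match
2 → no match
3 → match
4 → match
5 → no match
6 → match
7 → match
Total matched: 5

5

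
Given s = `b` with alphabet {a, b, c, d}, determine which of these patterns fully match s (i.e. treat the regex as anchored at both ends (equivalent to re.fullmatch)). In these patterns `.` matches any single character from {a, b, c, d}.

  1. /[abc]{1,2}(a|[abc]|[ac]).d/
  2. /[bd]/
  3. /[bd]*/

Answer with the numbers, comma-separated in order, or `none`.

2, 3

1 → no match — must end with `d`
2 → match
3 → match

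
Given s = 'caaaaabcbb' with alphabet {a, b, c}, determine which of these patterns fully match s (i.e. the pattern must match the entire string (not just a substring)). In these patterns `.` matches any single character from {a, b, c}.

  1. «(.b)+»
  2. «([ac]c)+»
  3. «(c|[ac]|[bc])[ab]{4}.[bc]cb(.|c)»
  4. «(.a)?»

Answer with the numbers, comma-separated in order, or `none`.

1 → no match
2 → no match — must end with 'c'
3 → match
4 → no match

3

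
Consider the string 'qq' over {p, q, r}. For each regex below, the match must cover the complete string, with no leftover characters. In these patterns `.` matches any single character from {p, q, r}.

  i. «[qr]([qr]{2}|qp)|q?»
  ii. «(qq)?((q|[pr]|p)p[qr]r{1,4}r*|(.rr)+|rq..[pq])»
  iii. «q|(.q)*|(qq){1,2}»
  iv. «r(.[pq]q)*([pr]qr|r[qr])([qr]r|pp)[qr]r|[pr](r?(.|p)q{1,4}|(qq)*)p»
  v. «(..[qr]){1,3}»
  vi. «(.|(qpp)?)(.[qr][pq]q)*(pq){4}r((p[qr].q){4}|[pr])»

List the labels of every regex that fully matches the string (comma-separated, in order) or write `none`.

i → no match
ii → no match
iii → match
iv → no match
v → no match
vi → no match

iii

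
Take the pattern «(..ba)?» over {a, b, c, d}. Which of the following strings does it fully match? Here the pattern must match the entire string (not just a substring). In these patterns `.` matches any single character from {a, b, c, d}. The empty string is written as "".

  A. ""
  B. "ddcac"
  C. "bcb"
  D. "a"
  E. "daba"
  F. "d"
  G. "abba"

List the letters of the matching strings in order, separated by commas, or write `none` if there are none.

A, E, G

A → match
B → no match
C → no match
D → no match
E → match
F → no match
G → match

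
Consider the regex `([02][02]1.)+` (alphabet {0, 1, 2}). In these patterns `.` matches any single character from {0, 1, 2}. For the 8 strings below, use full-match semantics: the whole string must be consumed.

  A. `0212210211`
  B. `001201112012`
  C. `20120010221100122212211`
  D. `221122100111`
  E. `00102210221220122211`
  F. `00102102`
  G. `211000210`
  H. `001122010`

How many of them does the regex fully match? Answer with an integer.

A → no match
B → no match
C → no match
D → no match
E → match
F → no match
G → no match
H → no match
Total matched: 1

1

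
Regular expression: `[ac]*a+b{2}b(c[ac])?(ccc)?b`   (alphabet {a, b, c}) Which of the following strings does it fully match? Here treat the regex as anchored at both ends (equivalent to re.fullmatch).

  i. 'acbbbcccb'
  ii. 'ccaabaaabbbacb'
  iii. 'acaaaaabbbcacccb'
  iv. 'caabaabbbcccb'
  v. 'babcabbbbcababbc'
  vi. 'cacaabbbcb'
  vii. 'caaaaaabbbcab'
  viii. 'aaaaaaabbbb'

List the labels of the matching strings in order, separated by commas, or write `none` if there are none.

i → no match
ii → no match
iii → match
iv → no match
v → no match — must end with 'b'
vi → no match
vii → match
viii → match

iii, vii, viii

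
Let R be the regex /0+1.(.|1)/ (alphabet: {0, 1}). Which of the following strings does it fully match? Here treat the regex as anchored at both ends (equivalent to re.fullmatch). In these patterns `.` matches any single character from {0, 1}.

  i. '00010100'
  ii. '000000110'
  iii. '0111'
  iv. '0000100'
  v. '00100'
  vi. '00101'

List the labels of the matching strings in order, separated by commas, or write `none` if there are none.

i. '00010100' → no match
ii. '000000110' → match
iii. '0111' → match
iv. '0000100' → match
v. '00100' → match
vi. '00101' → match

ii, iii, iv, v, vi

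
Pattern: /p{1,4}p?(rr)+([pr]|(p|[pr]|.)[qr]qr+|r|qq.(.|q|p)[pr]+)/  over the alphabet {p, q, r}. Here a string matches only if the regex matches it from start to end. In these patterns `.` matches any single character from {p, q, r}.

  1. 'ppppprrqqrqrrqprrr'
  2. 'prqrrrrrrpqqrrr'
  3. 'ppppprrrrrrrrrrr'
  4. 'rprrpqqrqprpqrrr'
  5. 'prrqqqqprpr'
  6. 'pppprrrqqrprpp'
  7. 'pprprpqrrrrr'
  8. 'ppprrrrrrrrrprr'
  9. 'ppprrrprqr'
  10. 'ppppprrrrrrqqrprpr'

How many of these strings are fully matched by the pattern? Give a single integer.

1 → no match
2 → no match
3 → match
4 → no match — must start with 'p'
5. 'prrqqqqprpr' → match
6 → no match
7. 'pprprpqrrrrr' → no match
8 → no match
9. 'ppprrrprqr' → no match
10 → match
Total matched: 3

3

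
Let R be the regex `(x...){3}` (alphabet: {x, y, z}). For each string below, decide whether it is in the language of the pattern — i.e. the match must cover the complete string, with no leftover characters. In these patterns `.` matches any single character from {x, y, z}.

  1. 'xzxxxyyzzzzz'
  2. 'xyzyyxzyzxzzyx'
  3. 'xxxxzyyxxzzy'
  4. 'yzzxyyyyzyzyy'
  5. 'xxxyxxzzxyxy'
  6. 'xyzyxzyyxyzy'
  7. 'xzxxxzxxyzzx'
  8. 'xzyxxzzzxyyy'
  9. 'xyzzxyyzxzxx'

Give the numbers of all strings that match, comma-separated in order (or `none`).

1 → no match
2 → no match
3 → no match
4 → no match — must start with 'x'
5 → match
6 → match
7 → no match
8 → match
9 → match

5, 6, 8, 9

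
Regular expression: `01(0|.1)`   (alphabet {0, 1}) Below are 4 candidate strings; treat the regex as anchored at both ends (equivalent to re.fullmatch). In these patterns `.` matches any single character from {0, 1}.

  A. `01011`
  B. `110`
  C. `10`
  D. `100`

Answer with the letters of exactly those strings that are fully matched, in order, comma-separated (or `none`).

none

A. `01011` → no match
B. `110` → no match — must start with `01`
C. `10` → no match — must start with `01`
D. `100` → no match — must start with `01`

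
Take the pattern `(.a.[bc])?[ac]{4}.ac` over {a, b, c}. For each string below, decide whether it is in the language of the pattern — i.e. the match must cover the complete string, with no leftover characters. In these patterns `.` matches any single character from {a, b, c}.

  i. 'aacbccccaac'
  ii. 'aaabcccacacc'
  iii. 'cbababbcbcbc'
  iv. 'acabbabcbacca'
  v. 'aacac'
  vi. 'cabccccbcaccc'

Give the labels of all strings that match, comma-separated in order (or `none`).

i → match
ii → no match — must end with 'ac'
iii → no match — must end with 'ac'
iv → no match — must end with 'ac'
v → no match
vi → no match — must end with 'ac'

i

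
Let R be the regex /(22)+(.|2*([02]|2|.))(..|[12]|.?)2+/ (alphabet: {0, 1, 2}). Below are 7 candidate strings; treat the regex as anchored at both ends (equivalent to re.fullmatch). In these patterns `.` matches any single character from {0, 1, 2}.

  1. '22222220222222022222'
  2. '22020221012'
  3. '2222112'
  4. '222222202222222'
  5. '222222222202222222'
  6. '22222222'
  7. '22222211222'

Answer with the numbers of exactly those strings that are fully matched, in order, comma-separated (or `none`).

3, 4, 5, 6, 7

1 → no match
2 → no match
3 → match
4 → match
5 → match
6 → match
7 → match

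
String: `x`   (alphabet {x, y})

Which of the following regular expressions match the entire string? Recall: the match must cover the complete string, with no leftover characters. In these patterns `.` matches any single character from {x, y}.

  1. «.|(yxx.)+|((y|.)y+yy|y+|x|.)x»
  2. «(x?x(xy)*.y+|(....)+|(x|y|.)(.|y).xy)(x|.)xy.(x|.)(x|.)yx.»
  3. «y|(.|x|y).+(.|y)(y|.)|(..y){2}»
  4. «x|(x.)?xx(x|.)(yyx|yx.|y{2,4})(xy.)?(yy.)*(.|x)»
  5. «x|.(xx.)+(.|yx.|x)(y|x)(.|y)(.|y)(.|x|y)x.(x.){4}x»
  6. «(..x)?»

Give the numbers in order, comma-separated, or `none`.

1, 4, 5

1 → match
2 → no match
3 → no match
4 → match
5 → match
6 → no match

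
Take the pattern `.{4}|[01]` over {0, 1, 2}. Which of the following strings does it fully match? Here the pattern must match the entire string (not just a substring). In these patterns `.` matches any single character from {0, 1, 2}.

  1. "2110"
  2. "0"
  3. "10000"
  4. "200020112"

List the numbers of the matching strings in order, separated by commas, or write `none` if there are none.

1, 2

1 → match
2 → match
3 → no match
4 → no match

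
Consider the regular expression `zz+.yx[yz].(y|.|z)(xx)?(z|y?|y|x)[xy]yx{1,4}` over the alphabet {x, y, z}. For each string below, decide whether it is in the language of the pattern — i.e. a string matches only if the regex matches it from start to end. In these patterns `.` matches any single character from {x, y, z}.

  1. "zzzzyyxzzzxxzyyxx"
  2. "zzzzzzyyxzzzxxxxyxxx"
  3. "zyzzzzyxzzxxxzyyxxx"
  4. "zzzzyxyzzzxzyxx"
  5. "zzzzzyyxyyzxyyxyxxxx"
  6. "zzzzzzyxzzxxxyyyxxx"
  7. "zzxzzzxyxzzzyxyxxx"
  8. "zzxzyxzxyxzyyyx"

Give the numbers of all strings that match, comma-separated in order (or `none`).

1, 2, 6

1 → match
2 → match
3 → no match — must start with "zz"
4 → no match
5 → no match
6 → match
7 → no match
8 → no match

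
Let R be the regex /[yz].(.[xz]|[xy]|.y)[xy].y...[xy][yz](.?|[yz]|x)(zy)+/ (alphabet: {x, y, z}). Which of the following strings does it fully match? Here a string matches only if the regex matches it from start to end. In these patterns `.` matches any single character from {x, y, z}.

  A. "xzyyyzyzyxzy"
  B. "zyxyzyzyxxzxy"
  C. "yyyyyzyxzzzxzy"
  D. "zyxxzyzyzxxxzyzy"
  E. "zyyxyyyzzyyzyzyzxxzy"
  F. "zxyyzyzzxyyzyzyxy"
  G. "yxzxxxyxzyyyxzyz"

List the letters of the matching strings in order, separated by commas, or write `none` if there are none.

none

A → no match
B → no match — must end with "zy"
C → no match
D → no match
E → no match
F → no match — must end with "zy"
G → no match — must end with "zy"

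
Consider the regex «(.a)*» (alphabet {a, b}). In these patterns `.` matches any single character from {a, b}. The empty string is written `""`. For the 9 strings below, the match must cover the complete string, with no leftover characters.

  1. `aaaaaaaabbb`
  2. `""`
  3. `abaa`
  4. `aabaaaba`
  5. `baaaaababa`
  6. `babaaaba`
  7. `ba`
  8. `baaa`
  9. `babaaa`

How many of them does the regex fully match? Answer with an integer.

7

1 → no match
2 → match
3 → no match
4 → match
5 → match
6 → match
7 → match
8 → match
9 → match
Total matched: 7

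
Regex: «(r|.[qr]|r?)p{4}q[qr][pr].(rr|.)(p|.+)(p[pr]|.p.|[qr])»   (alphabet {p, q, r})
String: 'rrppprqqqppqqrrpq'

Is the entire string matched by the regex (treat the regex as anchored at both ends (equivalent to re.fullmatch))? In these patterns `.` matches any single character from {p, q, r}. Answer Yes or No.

No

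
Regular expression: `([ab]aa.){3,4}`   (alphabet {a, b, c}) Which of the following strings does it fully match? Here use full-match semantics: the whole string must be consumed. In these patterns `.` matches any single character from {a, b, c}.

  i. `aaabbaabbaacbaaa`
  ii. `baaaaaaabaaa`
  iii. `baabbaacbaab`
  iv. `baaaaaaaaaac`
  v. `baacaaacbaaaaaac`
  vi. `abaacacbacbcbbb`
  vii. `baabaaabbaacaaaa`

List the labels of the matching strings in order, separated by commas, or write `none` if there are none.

i → match
ii → match
iii → match
iv → match
v → match
vi → no match
vii → match

i, ii, iii, iv, v, vii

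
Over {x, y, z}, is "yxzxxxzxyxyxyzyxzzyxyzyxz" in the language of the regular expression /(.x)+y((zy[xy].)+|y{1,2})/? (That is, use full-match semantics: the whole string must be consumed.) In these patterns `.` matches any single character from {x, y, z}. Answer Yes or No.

Yes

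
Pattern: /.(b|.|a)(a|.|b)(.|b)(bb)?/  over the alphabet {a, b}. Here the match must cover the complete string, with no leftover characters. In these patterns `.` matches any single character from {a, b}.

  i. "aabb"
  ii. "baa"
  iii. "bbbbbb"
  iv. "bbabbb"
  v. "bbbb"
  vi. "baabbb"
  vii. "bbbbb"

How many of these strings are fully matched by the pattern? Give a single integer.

i → match
ii → no match
iii → match
iv → match
v → match
vi → match
vii → no match
Total matched: 5

5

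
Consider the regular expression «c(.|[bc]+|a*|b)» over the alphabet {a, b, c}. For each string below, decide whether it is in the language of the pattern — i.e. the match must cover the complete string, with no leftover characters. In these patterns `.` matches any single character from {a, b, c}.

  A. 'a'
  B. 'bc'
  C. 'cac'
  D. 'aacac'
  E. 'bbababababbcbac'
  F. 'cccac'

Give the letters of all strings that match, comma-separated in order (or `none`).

A → no match — must start with 'c'
B → no match — must start with 'c'
C → no match
D → no match — must start with 'c'
E → no match — must start with 'c'
F → no match

none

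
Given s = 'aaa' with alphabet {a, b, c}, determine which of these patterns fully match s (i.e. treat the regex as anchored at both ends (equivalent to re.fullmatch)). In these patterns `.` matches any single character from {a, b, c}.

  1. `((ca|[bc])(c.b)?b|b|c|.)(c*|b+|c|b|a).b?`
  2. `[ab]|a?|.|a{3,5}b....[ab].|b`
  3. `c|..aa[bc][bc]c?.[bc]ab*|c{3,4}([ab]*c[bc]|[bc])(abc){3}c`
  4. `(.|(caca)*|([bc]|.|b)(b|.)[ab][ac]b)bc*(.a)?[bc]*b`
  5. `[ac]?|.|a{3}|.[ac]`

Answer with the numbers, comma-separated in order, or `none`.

1, 5

1 → match
2 → no match
3 → no match
4 → no match — must end with 'b'
5 → match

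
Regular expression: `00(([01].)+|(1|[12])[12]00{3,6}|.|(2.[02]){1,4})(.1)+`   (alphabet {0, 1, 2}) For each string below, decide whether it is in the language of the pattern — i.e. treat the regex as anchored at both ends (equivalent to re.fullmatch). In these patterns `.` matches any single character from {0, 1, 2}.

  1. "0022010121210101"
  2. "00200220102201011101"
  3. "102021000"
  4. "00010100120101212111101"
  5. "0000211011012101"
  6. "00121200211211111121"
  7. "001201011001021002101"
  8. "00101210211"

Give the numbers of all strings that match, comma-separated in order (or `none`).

1 → no match
2 → no match
3 → no match — must start with "00"
4 → no match
5 → no match
6 → no match
7 → no match
8 → no match

none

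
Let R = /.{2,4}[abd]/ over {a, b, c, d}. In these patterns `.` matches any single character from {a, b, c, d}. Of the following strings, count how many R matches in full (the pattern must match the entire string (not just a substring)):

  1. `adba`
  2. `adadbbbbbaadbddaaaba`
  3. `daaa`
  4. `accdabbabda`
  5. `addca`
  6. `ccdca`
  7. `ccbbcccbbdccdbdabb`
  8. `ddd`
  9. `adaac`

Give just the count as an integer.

5

1 → match
2 → no match
3 → match
4 → no match
5 → match
6 → match
7 → no match
8 → match
9 → no match
Total matched: 5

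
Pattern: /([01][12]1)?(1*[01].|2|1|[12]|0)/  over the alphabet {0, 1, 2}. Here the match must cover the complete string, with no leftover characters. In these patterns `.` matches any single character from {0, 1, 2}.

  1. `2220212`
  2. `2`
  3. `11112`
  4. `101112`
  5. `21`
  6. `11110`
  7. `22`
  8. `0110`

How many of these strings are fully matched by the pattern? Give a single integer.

4

1 → no match
2 → match
3 → match
4 → no match
5 → no match
6 → match
7 → no match
8 → match
Total matched: 4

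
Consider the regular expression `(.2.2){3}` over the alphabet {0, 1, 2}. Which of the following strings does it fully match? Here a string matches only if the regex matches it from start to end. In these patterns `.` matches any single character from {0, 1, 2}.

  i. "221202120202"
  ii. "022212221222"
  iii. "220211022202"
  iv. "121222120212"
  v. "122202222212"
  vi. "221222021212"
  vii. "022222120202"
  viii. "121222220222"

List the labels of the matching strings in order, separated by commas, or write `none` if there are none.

i → match
ii → match
iii → no match
iv → match
v → match
vi → match
vii → match
viii → match

i, ii, iv, v, vi, vii, viii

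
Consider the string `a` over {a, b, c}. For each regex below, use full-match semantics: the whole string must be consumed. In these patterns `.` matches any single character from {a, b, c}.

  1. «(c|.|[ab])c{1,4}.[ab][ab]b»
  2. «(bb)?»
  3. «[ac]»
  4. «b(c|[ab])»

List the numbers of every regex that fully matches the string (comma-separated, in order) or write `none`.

1 → no match — must end with `b`
2 → no match
3 → match
4 → no match — must start with `b`

3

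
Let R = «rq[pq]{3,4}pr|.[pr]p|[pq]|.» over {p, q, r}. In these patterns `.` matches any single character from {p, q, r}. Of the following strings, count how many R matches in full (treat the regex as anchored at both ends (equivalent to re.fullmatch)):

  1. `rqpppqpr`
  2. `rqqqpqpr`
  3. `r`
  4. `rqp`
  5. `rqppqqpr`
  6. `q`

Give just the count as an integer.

1 → match
2 → match
3 → match
4 → no match
5 → match
6 → match
Total matched: 5

5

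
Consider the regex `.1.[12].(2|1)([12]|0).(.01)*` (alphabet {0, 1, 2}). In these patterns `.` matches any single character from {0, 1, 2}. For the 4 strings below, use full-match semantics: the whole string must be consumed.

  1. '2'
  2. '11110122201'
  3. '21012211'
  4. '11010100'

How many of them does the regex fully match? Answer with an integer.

1 → no match
2 → match
3 → match
4 → match
Total matched: 3

3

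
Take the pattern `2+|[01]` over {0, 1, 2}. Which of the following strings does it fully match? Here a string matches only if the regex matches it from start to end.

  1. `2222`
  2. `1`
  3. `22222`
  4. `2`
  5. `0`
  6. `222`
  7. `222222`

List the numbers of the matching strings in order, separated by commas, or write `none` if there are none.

1, 2, 3, 4, 5, 6, 7

1. `2222` → match
2. `1` → match
3. `22222` → match
4. `2` → match
5. `0` → match
6. `222` → match
7. `222222` → match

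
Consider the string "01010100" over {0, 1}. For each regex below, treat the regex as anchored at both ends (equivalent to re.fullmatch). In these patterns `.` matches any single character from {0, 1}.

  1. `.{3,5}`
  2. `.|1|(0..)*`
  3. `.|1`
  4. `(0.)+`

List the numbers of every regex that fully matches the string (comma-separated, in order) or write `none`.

1 → no match
2 → no match
3 → no match
4 → match

4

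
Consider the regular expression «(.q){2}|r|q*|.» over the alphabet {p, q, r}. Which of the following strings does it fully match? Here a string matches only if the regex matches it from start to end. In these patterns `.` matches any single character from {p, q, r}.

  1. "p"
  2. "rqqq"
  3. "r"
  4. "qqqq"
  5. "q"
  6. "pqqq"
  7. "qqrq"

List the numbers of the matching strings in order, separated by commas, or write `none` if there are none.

1, 2, 3, 4, 5, 6, 7

1 → match
2 → match
3 → match
4 → match
5 → match
6 → match
7 → match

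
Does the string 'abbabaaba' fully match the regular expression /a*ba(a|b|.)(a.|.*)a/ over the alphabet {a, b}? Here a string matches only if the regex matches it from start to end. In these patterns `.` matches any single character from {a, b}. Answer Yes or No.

No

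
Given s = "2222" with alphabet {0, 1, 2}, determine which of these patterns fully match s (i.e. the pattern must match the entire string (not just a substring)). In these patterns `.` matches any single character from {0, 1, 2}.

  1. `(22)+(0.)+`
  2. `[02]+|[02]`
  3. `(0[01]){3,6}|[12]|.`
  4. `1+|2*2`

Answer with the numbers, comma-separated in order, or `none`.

2, 4

1 → no match
2 → match
3 → no match
4 → match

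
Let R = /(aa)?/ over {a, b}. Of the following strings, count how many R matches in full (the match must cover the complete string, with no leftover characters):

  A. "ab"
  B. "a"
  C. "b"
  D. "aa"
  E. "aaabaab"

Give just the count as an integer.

A → no match
B → no match
C → no match
D → match
E → no match
Total matched: 1

1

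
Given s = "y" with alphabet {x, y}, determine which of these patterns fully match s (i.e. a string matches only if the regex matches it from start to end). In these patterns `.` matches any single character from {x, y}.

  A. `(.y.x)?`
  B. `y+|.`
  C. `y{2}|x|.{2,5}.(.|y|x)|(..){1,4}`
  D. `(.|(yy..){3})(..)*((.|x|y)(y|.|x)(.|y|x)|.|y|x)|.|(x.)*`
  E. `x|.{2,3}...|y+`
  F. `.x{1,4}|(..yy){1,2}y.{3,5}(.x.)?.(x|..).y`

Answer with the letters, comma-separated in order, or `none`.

A → no match
B → match
C → no match
D → match
E → match
F → no match

B, D, E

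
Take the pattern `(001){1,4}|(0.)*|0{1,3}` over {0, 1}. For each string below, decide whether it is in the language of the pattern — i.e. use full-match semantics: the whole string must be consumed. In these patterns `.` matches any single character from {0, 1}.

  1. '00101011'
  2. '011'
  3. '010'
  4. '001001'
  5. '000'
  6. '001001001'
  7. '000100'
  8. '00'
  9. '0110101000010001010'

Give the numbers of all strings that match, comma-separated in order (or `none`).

4, 5, 6, 7, 8

1 → no match
2 → no match
3 → no match
4 → match
5 → match
6 → match
7 → match
8 → match
9 → no match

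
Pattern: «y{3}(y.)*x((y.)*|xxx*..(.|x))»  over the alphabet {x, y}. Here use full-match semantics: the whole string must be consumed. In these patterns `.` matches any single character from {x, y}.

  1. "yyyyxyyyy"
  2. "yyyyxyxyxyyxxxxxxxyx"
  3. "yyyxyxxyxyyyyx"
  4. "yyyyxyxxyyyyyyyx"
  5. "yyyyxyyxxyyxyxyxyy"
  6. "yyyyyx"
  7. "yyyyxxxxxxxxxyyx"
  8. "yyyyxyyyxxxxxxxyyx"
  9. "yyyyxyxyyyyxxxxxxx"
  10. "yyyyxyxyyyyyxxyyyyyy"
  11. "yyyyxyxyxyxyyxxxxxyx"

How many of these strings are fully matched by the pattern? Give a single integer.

8

1 → no match
2 → match
3 → no match
4 → match
5 → no match
6 → match
7 → match
8 → match
9 → match
10 → match
11 → match
Total matched: 8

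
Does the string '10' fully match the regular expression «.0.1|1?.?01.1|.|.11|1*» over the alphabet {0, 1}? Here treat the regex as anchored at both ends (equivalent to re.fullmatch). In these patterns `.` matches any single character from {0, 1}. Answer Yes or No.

No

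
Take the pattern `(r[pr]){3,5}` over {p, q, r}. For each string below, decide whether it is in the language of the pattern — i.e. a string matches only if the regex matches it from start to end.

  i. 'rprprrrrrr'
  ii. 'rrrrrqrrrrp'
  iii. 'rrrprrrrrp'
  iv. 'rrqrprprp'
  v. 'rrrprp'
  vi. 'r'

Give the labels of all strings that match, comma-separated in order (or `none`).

i, iii, v

i → match
ii → no match
iii → match
iv → no match
v → match
vi → no match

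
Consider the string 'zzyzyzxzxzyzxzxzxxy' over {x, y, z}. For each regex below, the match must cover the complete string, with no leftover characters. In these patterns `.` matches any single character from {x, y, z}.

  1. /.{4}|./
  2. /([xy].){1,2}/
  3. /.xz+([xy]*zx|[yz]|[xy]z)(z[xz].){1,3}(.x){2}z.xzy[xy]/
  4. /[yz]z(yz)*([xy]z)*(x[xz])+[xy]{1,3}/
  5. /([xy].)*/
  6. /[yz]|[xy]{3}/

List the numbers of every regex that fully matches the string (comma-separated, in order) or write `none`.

1 → no match
2 → no match
3 → no match
4 → match
5 → no match
6 → no match

4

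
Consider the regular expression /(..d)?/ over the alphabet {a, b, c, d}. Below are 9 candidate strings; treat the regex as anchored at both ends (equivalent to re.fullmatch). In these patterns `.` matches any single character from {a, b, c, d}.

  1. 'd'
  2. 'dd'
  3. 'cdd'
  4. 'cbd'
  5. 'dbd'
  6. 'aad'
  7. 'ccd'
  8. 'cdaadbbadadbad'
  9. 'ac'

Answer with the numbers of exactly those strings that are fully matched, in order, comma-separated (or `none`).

3, 4, 5, 6, 7

1 → no match
2 → no match
3 → match
4 → match
5 → match
6 → match
7 → match
8 → no match
9 → no match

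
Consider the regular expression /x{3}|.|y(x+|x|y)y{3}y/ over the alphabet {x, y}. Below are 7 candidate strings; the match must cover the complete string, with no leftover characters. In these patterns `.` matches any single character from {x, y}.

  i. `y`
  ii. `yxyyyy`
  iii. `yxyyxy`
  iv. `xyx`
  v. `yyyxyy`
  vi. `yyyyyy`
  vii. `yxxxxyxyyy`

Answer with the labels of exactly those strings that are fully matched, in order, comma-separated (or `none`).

i, ii, vi

i → match
ii → match
iii → no match
iv → no match
v → no match
vi → match
vii → no match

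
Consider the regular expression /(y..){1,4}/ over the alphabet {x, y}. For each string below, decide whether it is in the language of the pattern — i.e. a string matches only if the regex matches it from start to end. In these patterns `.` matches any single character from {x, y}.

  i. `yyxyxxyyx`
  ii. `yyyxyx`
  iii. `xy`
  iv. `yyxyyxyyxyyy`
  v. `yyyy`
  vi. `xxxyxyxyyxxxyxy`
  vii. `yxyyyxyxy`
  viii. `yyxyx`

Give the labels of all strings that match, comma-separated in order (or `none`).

i → match
ii → no match
iii → no match — must start with `y`
iv → match
v → no match
vi → no match — must start with `y`
vii → match
viii → no match

i, iv, vii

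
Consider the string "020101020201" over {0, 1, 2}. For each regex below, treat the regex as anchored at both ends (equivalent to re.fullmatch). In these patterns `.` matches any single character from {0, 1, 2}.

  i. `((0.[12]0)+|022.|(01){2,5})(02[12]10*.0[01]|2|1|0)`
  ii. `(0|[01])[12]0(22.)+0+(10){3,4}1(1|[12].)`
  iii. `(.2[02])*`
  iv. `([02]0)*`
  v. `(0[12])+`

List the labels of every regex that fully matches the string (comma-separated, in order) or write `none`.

v

i → no match
ii → no match
iii → no match
iv → no match
v → match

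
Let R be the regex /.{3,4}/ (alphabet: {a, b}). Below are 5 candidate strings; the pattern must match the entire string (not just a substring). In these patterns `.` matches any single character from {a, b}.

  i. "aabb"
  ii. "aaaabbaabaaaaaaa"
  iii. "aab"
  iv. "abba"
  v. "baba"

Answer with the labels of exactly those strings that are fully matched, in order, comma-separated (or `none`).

i, iii, iv, v

i. "aabb" → match
ii → no match
iii. "aab" → match
iv. "abba" → match
v. "baba" → match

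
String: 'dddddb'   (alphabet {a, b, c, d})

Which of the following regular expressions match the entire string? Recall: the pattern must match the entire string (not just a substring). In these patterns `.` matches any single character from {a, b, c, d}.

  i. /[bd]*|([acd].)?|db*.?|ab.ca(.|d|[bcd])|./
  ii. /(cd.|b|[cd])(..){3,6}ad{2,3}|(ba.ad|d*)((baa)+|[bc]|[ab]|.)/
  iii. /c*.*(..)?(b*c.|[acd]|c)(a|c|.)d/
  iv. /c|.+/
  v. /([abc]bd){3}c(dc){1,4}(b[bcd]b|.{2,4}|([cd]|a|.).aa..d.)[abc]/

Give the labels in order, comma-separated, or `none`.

i, ii, iv

i → match
ii → match
iii → no match — must end with 'd'
iv → match
v → no match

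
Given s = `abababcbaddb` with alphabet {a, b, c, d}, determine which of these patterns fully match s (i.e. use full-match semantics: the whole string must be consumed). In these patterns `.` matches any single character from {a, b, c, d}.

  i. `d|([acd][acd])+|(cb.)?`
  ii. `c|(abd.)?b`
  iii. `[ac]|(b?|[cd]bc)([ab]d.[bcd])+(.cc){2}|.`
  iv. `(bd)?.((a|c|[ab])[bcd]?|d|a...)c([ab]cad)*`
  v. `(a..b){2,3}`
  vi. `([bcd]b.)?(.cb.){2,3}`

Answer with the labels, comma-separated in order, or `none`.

v

i → no match
ii → no match
iii → no match
iv → no match
v → match
vi → no match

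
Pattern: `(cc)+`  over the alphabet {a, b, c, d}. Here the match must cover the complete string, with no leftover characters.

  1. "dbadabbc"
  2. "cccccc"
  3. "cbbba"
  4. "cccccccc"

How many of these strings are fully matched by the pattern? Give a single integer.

1 → no match — must start with "cc"
2 → match
3 → no match — must start with "cc"
4 → match
Total matched: 2

2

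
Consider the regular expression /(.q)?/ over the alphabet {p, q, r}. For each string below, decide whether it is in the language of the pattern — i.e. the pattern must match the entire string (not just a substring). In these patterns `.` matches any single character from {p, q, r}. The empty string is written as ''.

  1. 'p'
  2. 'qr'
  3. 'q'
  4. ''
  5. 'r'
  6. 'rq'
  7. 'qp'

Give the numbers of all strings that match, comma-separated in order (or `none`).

1 → no match
2 → no match
3 → no match
4 → match
5 → no match
6 → match
7 → no match

4, 6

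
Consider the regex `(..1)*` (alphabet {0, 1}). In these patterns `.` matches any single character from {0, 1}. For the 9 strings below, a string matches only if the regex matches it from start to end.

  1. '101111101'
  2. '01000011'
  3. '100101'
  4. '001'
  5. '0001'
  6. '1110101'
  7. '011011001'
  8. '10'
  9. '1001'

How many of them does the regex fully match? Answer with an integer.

3

1 → match
2 → no match
3 → no match
4 → match
5 → no match
6 → no match
7 → match
8 → no match
9 → no match
Total matched: 3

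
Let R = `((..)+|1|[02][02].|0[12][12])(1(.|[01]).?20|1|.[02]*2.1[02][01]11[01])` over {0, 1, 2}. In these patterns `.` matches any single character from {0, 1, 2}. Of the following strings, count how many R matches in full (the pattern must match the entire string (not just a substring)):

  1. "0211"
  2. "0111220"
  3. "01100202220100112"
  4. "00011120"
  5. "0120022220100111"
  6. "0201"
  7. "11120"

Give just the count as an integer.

1 → match
2 → match
3 → no match
4 → match
5 → match
6 → match
7 → match
Total matched: 6

6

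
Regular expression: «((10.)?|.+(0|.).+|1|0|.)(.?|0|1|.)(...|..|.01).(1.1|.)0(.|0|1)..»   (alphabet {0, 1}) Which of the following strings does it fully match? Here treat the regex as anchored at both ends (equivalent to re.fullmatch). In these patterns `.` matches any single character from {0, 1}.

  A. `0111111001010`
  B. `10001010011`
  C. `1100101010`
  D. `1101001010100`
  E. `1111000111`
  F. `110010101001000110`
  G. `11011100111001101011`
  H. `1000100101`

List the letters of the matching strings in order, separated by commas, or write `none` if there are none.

A → no match
B. `10001010011` → match
C. `1100101010` → no match
D → match
E. `1111000111` → match
F → match
G → no match
H. `1000100101` → match

B, D, E, F, H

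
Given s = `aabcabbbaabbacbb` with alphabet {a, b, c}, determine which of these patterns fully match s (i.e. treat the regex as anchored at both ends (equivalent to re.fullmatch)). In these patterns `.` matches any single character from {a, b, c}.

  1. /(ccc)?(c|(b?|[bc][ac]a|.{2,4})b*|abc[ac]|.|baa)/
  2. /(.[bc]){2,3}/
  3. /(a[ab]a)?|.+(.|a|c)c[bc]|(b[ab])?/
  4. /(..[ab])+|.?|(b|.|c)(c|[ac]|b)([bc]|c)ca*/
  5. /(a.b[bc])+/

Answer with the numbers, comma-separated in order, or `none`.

5

1 → no match
2 → no match
3 → no match
4 → no match
5 → match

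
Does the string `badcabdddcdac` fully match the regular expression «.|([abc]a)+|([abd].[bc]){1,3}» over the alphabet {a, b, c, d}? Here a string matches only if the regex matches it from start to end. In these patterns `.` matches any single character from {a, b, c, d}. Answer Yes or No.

No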